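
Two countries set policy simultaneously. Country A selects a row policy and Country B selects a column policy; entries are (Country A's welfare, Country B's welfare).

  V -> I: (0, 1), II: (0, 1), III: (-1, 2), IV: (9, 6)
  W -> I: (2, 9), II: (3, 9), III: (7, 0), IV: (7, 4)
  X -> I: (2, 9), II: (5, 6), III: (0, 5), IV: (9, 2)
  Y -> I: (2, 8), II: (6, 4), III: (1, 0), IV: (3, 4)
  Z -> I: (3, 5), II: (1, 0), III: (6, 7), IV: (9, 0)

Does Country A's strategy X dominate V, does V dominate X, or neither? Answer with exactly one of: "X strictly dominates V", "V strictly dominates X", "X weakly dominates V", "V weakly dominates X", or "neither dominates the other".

X's payoffs vs V's, by Country B's action — I: 2>0, II: 5>0, III: 0>-1, IV: 9=9.
X is at least as good everywhere and strictly better somewhere (tied only at IV), so X weakly but not strictly dominates V.

X weakly dominates V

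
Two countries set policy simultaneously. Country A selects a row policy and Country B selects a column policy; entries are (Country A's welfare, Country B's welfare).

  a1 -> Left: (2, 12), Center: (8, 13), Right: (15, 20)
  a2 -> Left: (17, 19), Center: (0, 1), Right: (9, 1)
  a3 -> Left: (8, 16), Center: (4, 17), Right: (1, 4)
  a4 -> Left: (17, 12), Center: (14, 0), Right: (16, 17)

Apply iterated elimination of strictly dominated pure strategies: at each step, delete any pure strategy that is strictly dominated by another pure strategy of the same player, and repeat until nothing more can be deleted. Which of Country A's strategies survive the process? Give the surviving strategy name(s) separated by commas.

a2, a4

For Country A, a4 strictly dominates a1 on the remaining columns (Left: 17>2, Center: 14>8, Right: 16>15); eliminate a1.
For Country A, a4 strictly dominates a3 on the remaining columns (Left: 17>8, Center: 14>4, Right: 16>1); eliminate a3.
Column Center is eliminated: Left beats it against every remaining row (a2: 19>1, a4: 12>0).
Among the remaining strategies, none is strictly dominated by another pure strategy of the same player, so the elimination stops.
Surviving strategies — Country A: {a2, a4}; Country B: {Left, Right}.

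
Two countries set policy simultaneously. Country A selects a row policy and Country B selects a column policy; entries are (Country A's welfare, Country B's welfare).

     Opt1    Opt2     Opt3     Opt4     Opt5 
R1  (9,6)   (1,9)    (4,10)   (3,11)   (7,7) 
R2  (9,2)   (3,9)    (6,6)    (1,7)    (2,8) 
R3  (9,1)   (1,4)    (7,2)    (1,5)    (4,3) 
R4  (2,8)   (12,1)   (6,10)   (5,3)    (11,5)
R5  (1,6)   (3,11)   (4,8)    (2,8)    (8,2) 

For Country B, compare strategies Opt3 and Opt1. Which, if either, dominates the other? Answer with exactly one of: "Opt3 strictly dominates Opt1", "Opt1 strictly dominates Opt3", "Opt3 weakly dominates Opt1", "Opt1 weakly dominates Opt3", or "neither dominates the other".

Opt3's payoffs vs Opt1's, by Country A's action — R1: 10>6, R2: 6>2, R3: 2>1, R4: 10>8, R5: 8>6.
Every comparison favours Opt3, so Opt3 strictly dominates Opt1.

Opt3 strictly dominates Opt1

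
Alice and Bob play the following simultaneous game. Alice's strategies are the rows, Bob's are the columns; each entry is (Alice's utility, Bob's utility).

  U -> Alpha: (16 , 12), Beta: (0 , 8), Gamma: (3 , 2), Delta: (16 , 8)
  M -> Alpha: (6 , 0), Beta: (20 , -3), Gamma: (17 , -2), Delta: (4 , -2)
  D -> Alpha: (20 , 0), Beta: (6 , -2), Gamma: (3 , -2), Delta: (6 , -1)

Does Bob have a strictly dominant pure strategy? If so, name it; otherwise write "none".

Alpha vs Beta: U: 12>8, M: 0>-3, D: 0>-2.
Alpha vs Gamma: U: 12>2, M: 0>-2, D: 0>-2.
Alpha vs Delta: U: 12>8, M: 0>-2, D: 0>-1.
Alpha strictly beats every other strategy against every opponent action, so it is strictly dominant.

Alpha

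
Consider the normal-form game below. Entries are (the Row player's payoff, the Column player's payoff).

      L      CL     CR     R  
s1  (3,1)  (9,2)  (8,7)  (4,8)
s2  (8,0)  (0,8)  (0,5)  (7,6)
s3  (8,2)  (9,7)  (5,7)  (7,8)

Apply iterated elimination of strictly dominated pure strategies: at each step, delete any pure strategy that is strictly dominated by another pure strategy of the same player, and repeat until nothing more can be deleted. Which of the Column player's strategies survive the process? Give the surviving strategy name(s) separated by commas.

Column L is eliminated: CL beats it against every remaining row (s1: 2>1, s2: 8>0, s3: 7>2).
The Column player's strategy CR is strictly dominated by R (s1: 8>7, s2: 6>5, s3: 8>7) and is removed.
Among the remaining strategies, none is strictly dominated by another pure strategy of the same player, so the elimination stops.
Surviving strategies — the Row player: {s1, s2, s3}; the Column player: {CL, R}.

CL, R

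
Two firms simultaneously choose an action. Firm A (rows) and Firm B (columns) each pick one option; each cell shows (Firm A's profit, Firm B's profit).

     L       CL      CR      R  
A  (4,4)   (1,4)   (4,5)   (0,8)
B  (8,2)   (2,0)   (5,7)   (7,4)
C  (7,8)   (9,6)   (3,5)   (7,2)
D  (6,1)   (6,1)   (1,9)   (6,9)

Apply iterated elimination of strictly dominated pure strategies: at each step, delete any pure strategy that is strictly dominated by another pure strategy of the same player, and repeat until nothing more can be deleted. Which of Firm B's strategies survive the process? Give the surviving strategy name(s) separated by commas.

Firm A's strategy A is strictly dominated by B (L: 8>4, CL: 2>1, CR: 5>4, R: 7>0) and is removed.
Firm A's strategy D is strictly dominated by C (L: 7>6, CL: 9>6, CR: 3>1, R: 7>6) and is removed.
For Firm B, L strictly dominates CL on the remaining rows (B: 2>0, C: 8>6); eliminate CL.
Firm B's strategy R is strictly dominated by CR (B: 7>4, C: 5>2) and is removed.
Row C is eliminated: B beats it against every remaining column (L: 8>7, CR: 5>3).
For Firm B, CR strictly dominates L on the remaining rows (B: 7>2); eliminate L.
Among the remaining strategies, none is strictly dominated by another pure strategy of the same player, so the elimination stops.
Surviving strategies — Firm A: {B}; Firm B: {CR}.

CR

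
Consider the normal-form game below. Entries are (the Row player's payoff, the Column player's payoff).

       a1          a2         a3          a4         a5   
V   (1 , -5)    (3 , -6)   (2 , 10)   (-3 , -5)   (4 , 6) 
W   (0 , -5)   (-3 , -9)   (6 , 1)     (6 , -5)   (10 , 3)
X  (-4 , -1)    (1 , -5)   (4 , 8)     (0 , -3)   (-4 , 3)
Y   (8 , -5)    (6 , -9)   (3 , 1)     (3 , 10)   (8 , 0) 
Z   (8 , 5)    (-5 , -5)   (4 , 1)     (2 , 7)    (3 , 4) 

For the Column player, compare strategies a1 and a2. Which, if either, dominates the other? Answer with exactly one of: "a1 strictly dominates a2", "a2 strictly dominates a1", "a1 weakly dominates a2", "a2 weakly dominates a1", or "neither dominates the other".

a1's payoffs vs a2's, by the Row player's action — V: -5>-6, W: -5>-9, X: -1>-5, Y: -5>-9, Z: 5>-5.
Every comparison favours a1, so a1 strictly dominates a2.

a1 strictly dominates a2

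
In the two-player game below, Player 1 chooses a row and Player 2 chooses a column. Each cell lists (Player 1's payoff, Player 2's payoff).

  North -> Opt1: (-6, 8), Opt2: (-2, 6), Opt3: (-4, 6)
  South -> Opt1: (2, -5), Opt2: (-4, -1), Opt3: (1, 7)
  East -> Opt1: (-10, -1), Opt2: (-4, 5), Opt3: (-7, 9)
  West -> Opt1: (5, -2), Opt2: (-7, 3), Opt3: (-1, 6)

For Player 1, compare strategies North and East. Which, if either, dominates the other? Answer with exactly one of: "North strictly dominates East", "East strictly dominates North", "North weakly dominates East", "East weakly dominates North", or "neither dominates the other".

North strictly dominates East

Compare North to East across each choice by Player 2: Opt1: -6>-10, Opt2: -2>-4, Opt3: -4>-7.
North gives a strictly higher payoff against each choice by Player 2, so North strictly dominates East.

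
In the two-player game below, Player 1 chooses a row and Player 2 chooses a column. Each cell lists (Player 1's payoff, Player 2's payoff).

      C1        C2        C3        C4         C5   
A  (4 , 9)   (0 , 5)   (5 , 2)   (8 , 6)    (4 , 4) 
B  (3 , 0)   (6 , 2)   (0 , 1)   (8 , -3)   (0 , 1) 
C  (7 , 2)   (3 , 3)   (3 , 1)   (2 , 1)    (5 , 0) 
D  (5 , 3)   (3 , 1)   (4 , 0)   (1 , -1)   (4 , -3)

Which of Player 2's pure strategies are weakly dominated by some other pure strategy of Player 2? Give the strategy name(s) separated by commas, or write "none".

C3, C4, C5

Nothing dominates C1: C2 at A (9>5); C3 at A (9>2); C4 at A (9>6); C5 at A (9>4).
Nothing dominates C2: C1 at B (2>0); C3 at A (5>2); C4 at B (2>-3); C5 at A (5>4).
C2 weakly dominates C3 — A: 5>2, B: 2>1, C: 3>1, D: 1>0.
C4 is weakly dominated by C1 (A: 9>6, B: 0>-3, C: 2>1, D: 3>-1).
C2 weakly dominates C5 — A: 5>4, B: 2>1, C: 3>0, D: 1>-3.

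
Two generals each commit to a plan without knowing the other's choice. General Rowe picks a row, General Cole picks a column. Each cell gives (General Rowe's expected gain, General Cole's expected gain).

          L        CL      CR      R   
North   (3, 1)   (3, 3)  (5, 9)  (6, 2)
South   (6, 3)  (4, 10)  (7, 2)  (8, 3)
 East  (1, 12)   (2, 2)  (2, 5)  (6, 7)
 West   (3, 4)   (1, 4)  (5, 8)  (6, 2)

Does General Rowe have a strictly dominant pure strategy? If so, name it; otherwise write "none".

South

South vs North: L: 6>3, CL: 4>3, CR: 7>5, R: 8>6.
South vs East: L: 6>1, CL: 4>2, CR: 7>2, R: 8>6.
South vs West: L: 6>3, CL: 4>1, CR: 7>5, R: 8>6.
South strictly beats every other strategy against every opponent action, so it is strictly dominant.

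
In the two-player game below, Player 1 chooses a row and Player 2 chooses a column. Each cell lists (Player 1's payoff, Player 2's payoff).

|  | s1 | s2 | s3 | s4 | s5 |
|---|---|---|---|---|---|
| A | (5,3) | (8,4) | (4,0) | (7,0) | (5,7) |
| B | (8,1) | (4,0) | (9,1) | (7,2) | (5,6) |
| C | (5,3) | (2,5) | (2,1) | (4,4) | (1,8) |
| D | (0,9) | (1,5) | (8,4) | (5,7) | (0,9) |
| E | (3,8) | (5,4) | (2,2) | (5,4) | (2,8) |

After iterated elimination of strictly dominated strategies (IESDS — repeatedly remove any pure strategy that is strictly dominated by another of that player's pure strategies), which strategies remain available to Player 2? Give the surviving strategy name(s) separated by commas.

s5

Player 1's strategy C is strictly dominated by B (s1: 8>5, s2: 4>2, s3: 9>2, s4: 7>4, s5: 5>1) and is removed.
Row D is eliminated: B beats it against every remaining column (s1: 8>0, s2: 4>1, s3: 9>8, s4: 7>5, s5: 5>0).
Player 1's strategy E is strictly dominated by A (s1: 5>3, s2: 8>5, s3: 4>2, s4: 7>5, s5: 5>2) and is removed.
For Player 2, s5 strictly dominates s1 on the remaining rows (A: 7>3, B: 6>1); eliminate s1.
Column s2 is eliminated: s5 beats it against every remaining row (A: 7>4, B: 6>0).
Column s3 is eliminated: s5 beats it against every remaining row (A: 7>0, B: 6>1).
Player 2's strategy s4 is strictly dominated by s5 (A: 7>0, B: 6>2) and is removed.
Among the remaining strategies, none is strictly dominated by another pure strategy of the same player, so the elimination stops.
Surviving strategies — Player 1: {A, B}; Player 2: {s5}.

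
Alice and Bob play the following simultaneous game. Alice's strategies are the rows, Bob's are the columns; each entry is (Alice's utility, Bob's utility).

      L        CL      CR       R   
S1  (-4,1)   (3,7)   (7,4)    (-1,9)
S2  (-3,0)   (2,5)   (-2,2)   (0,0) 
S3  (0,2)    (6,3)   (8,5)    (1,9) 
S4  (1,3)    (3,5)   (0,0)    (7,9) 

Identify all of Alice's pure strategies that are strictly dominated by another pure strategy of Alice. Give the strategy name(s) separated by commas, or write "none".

S3 strictly dominates S1 — L: 0>-4, CL: 6>3, CR: 8>7, R: 1>-1.
S2: dominated, since S3 does at least as well everywhere (L: 0>-3, CL: 6>2, CR: 8>-2, R: 1>0).
S3 is not dominated — it holds its own against S1 at L (0>-4); S2 at L (0>-3); S4 at CL (6>3).
S4 is not dominated — it holds its own against S1 at L (1>-4); S2 at L (1>-3); S3 at L (1>0).

S1, S2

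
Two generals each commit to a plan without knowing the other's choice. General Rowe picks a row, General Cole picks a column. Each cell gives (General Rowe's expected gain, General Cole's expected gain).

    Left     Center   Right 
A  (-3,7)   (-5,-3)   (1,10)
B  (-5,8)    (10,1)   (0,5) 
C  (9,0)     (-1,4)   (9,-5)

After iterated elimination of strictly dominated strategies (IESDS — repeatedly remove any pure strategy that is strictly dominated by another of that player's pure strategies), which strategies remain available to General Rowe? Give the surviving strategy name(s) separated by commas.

B, C

For General Rowe, C strictly dominates A on the remaining columns (Left: 9>-3, Center: -1>-5, Right: 9>1); eliminate A.
Column Right is eliminated: Left beats it against every remaining row (B: 8>5, C: 0>-5).
Among the remaining strategies, none is strictly dominated by another pure strategy of the same player, so the elimination stops.
Surviving strategies — General Rowe: {B, C}; General Cole: {Left, Center}.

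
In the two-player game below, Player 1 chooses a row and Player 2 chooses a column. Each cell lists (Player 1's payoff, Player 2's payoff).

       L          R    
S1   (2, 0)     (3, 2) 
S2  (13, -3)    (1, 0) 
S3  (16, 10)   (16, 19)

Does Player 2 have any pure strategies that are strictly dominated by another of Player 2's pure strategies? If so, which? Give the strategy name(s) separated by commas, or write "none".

L

R strictly dominates L — S1: 2>0, S2: 0>-3, S3: 19>10.
R: no other strategy beats it everywhere (L at S1 (2>0)).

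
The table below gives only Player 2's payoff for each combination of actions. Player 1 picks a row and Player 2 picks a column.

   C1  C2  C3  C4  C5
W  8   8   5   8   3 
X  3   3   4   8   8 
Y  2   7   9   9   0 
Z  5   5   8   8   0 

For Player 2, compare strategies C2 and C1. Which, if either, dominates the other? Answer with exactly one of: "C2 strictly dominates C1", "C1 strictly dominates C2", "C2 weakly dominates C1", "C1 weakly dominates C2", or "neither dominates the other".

C2 weakly dominates C1

C2's payoffs vs C1's, by Player 1's action — W: 8=8, X: 3=3, Y: 7>2, Z: 5=5.
C2 is at least as good everywhere and strictly better somewhere (tied only at W, X, Z), so C2 weakly but not strictly dominates C1.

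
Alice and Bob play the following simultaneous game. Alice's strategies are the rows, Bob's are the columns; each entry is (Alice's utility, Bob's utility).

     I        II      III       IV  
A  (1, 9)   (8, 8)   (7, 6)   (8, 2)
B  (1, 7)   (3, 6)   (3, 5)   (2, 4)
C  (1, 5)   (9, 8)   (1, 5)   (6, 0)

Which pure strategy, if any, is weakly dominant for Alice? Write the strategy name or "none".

none

A fails to dominate C at II (8<9).
B fails to dominate A at II (3<8).
C fails to dominate A at III (1<7).
No single strategy dominates all the others.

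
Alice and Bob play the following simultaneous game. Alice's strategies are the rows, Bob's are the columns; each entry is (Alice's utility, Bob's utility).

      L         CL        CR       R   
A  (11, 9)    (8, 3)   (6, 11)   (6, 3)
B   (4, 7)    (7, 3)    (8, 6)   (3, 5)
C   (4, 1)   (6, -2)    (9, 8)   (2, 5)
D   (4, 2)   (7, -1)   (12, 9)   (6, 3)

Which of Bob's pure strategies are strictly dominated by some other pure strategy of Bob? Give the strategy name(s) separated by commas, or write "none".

CL, R

L is not dominated — it holds its own against CL at A (9>3); CR at B (7>6); R at A (9>3).
CL is strictly dominated by L (A: 9>3, B: 7>3, C: 1>-2, D: 2>-1).
Nothing dominates CR: L at A (11>9); CL at A (11>3); R at A (11>3).
R is strictly dominated by CR (A: 11>3, B: 6>5, C: 8>5, D: 9>3).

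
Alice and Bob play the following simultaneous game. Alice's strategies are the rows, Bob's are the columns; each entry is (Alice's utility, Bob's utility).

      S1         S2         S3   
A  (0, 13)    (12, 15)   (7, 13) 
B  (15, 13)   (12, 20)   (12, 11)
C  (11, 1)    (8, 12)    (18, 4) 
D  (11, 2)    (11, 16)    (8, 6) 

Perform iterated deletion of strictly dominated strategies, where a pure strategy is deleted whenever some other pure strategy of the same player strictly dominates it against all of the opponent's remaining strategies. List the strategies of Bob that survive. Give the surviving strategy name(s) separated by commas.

Row D is eliminated: B beats it against every remaining column (S1: 15>11, S2: 12>11, S3: 12>8).
For Bob, S2 strictly dominates S1 on the remaining rows (A: 15>13, B: 20>13, C: 12>1); eliminate S1.
Bob's strategy S3 is strictly dominated by S2 (A: 15>13, B: 20>11, C: 12>4) and is removed.
For Alice, A strictly dominates C on the remaining columns (S2: 12>8); eliminate C.
Among the remaining strategies, none is strictly dominated by another pure strategy of the same player, so the elimination stops.
Surviving strategies — Alice: {A, B}; Bob: {S2}.

S2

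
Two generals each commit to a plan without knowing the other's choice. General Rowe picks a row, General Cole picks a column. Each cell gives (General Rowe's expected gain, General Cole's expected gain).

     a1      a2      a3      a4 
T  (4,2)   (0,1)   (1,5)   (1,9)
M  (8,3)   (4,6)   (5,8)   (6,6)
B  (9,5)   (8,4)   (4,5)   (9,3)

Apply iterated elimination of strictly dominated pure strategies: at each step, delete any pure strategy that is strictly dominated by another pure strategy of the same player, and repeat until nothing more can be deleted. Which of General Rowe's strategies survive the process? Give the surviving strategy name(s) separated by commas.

M, B

Row T is eliminated: M beats it against every remaining column (a1: 8>4, a2: 4>0, a3: 5>1, a4: 6>1).
For General Cole, a3 strictly dominates a2 on the remaining rows (M: 8>6, B: 5>4); eliminate a2.
For General Cole, a3 strictly dominates a4 on the remaining rows (M: 8>6, B: 5>3); eliminate a4.
Among the remaining strategies, none is strictly dominated by another pure strategy of the same player, so the elimination stops.
Surviving strategies — General Rowe: {M, B}; General Cole: {a1, a3}.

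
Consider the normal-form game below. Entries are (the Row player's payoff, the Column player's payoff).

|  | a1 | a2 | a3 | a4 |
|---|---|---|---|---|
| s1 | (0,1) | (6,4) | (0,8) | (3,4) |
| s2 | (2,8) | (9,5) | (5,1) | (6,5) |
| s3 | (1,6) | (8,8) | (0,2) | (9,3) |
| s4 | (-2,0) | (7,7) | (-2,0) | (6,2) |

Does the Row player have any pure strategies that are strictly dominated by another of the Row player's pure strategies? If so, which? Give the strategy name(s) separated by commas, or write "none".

s1 is strictly dominated by s2 (a1: 2>0, a2: 9>6, a3: 5>0, a4: 6>3).
s2: no other strategy beats it everywhere (s1 at a1 (2>0); s3 at a1 (2>1); s4 at a1 (2>-2)).
s3: no other strategy beats it everywhere (s1 at a1 (1>0); s2 at a4 (9>6); s4 at a1 (1>-2)).
s4 is strictly dominated by s3 (a1: 1>-2, a2: 8>7, a3: 0>-2, a4: 9>6).

s1, s4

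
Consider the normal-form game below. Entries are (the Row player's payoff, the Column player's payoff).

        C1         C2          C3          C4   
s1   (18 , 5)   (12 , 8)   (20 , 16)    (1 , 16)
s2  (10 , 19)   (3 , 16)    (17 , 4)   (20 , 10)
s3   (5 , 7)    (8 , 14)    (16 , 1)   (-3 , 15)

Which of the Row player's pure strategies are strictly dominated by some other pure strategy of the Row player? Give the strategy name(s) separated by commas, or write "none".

s3

Nothing dominates s1: s2 at C1 (18>10); s3 at C1 (18>5).
s2 is not dominated — it holds its own against s1 at C4 (20>1); s3 at C1 (10>5).
s3: dominated, since s1 does at least as well everywhere (C1: 18>5, C2: 12>8, C3: 20>16, C4: 1>-3).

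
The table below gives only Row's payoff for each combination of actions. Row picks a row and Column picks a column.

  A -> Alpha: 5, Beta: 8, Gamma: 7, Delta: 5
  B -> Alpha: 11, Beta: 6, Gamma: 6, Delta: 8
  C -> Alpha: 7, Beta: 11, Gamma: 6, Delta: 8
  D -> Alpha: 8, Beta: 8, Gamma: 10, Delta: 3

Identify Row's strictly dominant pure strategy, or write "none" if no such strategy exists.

A fails to dominate B at Alpha (5<11).
B fails to dominate A at Beta (6<8).
C fails to dominate A at Gamma (6<7).
D fails to dominate A at Beta (8=8).
No single strategy dominates all the others.

none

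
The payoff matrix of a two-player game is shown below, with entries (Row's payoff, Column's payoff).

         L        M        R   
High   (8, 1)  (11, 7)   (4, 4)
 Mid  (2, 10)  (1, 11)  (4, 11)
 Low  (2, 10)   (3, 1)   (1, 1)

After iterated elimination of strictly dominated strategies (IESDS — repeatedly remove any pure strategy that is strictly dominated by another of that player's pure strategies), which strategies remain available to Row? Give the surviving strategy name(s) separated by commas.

High, Mid

For Row, High strictly dominates Low on the remaining columns (L: 8>2, M: 11>3, R: 4>1); eliminate Low.
Column's strategy L is strictly dominated by M (High: 7>1, Mid: 11>10) and is removed.
Among the remaining strategies, none is strictly dominated by another pure strategy of the same player, so the elimination stops.
Surviving strategies — Row: {High, Mid}; Column: {M, R}.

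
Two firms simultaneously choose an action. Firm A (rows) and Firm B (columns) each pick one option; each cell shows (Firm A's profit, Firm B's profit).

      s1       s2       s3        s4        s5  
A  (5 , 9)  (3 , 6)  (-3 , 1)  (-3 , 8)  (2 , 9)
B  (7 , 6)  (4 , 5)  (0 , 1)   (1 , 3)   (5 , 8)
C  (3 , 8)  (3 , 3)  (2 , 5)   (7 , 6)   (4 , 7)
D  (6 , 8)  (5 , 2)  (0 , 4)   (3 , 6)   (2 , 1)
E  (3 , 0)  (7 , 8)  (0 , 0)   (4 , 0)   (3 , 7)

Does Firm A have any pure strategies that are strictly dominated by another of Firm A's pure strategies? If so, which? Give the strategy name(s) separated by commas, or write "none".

A

B strictly dominates A — s1: 7>5, s2: 4>3, s3: 0>-3, s4: 1>-3, s5: 5>2.
B is not dominated — it holds its own against A at s1 (7>5); C at s1 (7>3); D at s1 (7>6); E at s1 (7>3).
C: no other strategy beats it everywhere (A at s2 (3=3); B at s3 (2>0); D at s3 (2>0); E at s1 (3=3)).
D is not dominated — it holds its own against A at s1 (6>5); B at s2 (5>4); C at s1 (6>3); E at s1 (6>3).
E is not dominated — it holds its own against A at s2 (7>3); B at s2 (7>4); C at s1 (3=3); D at s2 (7>5).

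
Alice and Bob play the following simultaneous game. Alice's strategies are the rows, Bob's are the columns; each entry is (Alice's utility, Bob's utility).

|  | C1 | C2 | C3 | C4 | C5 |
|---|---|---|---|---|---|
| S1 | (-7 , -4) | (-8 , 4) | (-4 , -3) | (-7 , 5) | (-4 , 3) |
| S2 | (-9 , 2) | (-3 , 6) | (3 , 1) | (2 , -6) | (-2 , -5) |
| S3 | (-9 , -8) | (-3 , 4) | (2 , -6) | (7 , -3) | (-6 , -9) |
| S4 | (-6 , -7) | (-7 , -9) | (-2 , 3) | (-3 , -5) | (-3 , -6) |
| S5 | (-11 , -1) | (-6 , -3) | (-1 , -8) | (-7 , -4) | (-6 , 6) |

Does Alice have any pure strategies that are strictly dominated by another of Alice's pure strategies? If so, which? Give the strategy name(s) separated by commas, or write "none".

S1 is strictly dominated by S4 (C1: -6>-7, C2: -7>-8, C3: -2>-4, C4: -3>-7, C5: -3>-4).
S2 is not dominated — it holds its own against S1 at C2 (-3>-8); S3 at C1 (-9=-9); S4 at C2 (-3>-7); S5 at C1 (-9>-11).
S3: no other strategy beats it everywhere (S1 at C2 (-3>-8); S2 at C1 (-9=-9); S4 at C2 (-3>-7); S5 at C1 (-9>-11)).
Nothing dominates S4: S1 at C1 (-6>-7); S2 at C1 (-6>-9); S3 at C1 (-6>-9); S5 at C1 (-6>-11).
S2 strictly dominates S5 — C1: -9>-11, C2: -3>-6, C3: 3>-1, C4: 2>-7, C5: -2>-6.

S1, S5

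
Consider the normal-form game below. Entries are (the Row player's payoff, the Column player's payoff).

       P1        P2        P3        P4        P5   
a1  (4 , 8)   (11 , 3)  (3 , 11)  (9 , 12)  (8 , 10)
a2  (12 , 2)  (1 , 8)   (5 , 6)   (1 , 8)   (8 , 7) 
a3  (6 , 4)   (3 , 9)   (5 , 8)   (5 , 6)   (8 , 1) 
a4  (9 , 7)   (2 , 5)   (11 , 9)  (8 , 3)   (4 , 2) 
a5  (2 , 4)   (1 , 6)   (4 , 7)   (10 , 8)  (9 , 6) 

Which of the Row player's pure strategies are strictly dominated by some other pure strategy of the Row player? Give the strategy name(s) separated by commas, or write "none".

a1 is not dominated — it holds its own against a2 at P2 (11>1); a3 at P2 (11>3); a4 at P2 (11>2); a5 at P1 (4>2).
a2: no other strategy beats it everywhere (a1 at P1 (12>4); a3 at P1 (12>6); a4 at P1 (12>9); a5 at P1 (12>2)).
a3 is not dominated — it holds its own against a1 at P1 (6>4); a2 at P2 (3>1); a4 at P2 (3>2); a5 at P1 (6>2).
a4: no other strategy beats it everywhere (a1 at P1 (9>4); a2 at P2 (2>1); a3 at P1 (9>6); a5 at P1 (9>2)).
Nothing dominates a5: a1 at P3 (4>3); a2 at P2 (1=1); a3 at P4 (10>5); a4 at P4 (10>8).

none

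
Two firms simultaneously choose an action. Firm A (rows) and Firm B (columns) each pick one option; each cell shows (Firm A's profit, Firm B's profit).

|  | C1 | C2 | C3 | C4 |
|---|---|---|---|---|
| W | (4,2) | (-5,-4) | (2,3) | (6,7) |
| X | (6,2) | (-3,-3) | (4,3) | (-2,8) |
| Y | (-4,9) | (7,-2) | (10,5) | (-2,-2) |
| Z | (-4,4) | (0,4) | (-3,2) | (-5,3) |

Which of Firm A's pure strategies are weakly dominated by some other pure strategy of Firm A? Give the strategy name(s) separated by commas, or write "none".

Z

Nothing dominates W: X at C4 (6>-2); Y at C1 (4>-4); Z at C1 (4>-4).
Nothing dominates X: W at C1 (6>4); Y at C1 (6>-4); Z at C1 (6>-4).
Y is not dominated — it holds its own against W at C2 (7>-5); X at C2 (7>-3); Z at C2 (7>0).
Y weakly dominates Z — C1: -4=-4, C2: 7>0, C3: 10>-3, C4: -2>-5.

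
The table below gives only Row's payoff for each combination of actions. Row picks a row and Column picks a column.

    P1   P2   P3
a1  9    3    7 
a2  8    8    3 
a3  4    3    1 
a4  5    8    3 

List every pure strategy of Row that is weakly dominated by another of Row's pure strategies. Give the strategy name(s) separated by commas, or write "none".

a3, a4

Nothing dominates a1: a2 at P1 (9>8); a3 at P1 (9>4); a4 at P1 (9>5).
Nothing dominates a2: a1 at P2 (8>3); a3 at P1 (8>4); a4 at P1 (8>5).
a1 weakly dominates a3 — P1: 9>4, P2: 3=3, P3: 7>1.
a2 weakly dominates a4 — P1: 8>5, P2: 8=8, P3: 3=3.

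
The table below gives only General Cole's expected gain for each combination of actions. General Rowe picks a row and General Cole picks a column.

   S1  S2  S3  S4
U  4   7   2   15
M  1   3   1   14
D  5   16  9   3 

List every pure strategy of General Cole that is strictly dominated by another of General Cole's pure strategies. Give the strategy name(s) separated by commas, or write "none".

S1, S3

S1 is strictly dominated by S2 (U: 7>4, M: 3>1, D: 16>5).
S2: no other strategy beats it everywhere (S1 at U (7>4); S3 at U (7>2); S4 at D (16>3)).
S3 is strictly dominated by S2 (U: 7>2, M: 3>1, D: 16>9).
S4 is not dominated — it holds its own against S1 at U (15>4); S2 at U (15>7); S3 at U (15>2).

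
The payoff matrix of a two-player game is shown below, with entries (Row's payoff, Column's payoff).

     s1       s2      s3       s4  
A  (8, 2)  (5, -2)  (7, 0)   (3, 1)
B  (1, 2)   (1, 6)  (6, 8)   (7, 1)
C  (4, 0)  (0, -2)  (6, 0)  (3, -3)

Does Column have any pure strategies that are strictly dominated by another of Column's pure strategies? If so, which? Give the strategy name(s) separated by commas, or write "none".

s1: no other strategy beats it everywhere (s2 at A (2>-2); s3 at A (2>0); s4 at A (2>1)).
s3 strictly dominates s2 — A: 0>-2, B: 8>6, C: 0>-2.
s3 is not dominated — it holds its own against s1 at B (8>2); s2 at A (0>-2); s4 at B (8>1).
s4 is strictly dominated by s1 (A: 2>1, B: 2>1, C: 0>-3).

s2, s4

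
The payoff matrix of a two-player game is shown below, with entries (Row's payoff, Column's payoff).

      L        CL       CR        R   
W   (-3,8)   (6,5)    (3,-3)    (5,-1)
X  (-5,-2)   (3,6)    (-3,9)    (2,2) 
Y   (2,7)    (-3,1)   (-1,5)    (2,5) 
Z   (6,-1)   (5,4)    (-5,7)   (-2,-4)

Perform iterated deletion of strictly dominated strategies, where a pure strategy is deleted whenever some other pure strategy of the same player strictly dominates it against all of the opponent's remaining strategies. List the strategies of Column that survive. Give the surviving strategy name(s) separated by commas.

For Row, W strictly dominates X on the remaining columns (L: -3>-5, CL: 6>3, CR: 3>-3, R: 5>2); eliminate X.
For Column, L strictly dominates R on the remaining rows (W: 8>-1, Y: 7>5, Z: -1>-4); eliminate R.
Among the remaining strategies, none is strictly dominated by another pure strategy of the same player, so the elimination stops.
Surviving strategies — Row: {W, Y, Z}; Column: {L, CL, CR}.

L, CL, CR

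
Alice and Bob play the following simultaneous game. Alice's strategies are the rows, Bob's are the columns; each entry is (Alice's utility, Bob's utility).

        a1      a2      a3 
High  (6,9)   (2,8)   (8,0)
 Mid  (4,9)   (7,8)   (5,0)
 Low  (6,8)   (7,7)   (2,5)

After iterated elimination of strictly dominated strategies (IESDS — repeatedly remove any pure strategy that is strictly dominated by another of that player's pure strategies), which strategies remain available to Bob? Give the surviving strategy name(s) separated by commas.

Bob's strategy a2 is strictly dominated by a1 (High: 9>8, Mid: 9>8, Low: 8>7) and is removed.
Row Mid is eliminated: High beats it against every remaining column (a1: 6>4, a3: 8>5).
Column a3 is eliminated: a1 beats it against every remaining row (High: 9>0, Low: 8>5).
Among the remaining strategies, none is strictly dominated by another pure strategy of the same player, so the elimination stops.
Surviving strategies — Alice: {High, Low}; Bob: {a1}.

a1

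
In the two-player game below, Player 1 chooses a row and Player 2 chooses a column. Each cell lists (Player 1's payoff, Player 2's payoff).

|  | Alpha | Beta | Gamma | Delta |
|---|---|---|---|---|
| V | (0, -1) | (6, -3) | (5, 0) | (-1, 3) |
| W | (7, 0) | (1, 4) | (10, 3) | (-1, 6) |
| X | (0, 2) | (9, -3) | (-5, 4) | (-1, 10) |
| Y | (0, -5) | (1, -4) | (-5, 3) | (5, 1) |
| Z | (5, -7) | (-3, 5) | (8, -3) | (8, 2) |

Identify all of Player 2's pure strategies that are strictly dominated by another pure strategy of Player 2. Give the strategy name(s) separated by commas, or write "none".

Alpha is strictly dominated by Gamma (V: 0>-1, W: 3>0, X: 4>2, Y: 3>-5, Z: -3>-7).
Beta: no other strategy beats it everywhere (Alpha at W (4>0); Gamma at W (4>3); Delta at Z (5>2)).
Gamma is not dominated — it holds its own against Alpha at V (0>-1); Beta at V (0>-3); Delta at Y (3>1).
Nothing dominates Delta: Alpha at V (3>-1); Beta at V (3>-3); Gamma at V (3>0).

Alpha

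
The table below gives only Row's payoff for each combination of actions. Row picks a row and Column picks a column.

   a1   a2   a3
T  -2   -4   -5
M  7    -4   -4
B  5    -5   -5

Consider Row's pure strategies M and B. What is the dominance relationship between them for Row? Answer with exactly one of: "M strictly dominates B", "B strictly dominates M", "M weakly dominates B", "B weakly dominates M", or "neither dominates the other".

Compare M to B across every action of Column: a1: 7>5, a2: -4>-5, a3: -4>-5.
M gives a strictly higher payoff against every action of Column, so M strictly dominates B.

M strictly dominates B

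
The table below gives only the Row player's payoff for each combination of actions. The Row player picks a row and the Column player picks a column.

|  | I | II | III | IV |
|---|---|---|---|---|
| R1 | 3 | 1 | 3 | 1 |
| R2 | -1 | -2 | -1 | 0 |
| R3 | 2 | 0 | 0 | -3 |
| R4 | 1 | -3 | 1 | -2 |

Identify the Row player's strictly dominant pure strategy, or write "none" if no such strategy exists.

R1 vs R2: I: 3>-1, II: 1>-2, III: 3>-1, IV: 1>0.
R1 vs R3: I: 3>2, II: 1>0, III: 3>0, IV: 1>-3.
R1 vs R4: I: 3>1, II: 1>-3, III: 3>1, IV: 1>-2.
R1 strictly beats every other strategy against every opponent action, so it is strictly dominant.

R1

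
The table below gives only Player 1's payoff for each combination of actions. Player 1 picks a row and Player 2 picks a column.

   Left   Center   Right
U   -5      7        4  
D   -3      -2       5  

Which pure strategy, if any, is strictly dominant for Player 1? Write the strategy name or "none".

U fails to dominate D at Left (-5<-3).
D fails to dominate U at Center (-2<7).
No single strategy dominates all the others.

none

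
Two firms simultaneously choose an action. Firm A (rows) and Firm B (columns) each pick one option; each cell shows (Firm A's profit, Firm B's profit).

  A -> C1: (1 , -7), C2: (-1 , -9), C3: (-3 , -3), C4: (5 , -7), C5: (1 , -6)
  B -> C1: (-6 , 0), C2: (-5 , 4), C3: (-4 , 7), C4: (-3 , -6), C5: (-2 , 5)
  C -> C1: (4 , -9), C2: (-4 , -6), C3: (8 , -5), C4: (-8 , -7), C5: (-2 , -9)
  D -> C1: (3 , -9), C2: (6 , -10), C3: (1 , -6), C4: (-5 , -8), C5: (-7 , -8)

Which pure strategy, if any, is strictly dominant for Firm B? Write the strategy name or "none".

C3

C3 vs C1: A: -3>-7, B: 7>0, C: -5>-9, D: -6>-9.
C3 vs C2: A: -3>-9, B: 7>4, C: -5>-6, D: -6>-10.
C3 vs C4: A: -3>-7, B: 7>-6, C: -5>-7, D: -6>-8.
C3 vs C5: A: -3>-6, B: 7>5, C: -5>-9, D: -6>-8.
C3 strictly beats every other strategy against every opponent action, so it is strictly dominant.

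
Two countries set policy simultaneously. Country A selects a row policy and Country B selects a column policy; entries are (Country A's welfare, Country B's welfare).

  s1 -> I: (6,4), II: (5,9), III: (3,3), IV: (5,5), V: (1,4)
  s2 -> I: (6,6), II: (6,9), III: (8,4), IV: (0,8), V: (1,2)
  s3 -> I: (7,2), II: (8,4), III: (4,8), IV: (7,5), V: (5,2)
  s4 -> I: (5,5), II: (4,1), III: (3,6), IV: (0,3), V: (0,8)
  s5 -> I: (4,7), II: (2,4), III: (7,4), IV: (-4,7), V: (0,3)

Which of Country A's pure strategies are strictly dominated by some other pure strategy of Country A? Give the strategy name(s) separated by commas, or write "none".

s1, s4, s5

s3 strictly dominates s1 — I: 7>6, II: 8>5, III: 4>3, IV: 7>5, V: 5>1.
Nothing dominates s2: s1 at I (6=6); s3 at III (8>4); s4 at I (6>5); s5 at I (6>4).
s3 is not dominated — it holds its own against s1 at I (7>6); s2 at I (7>6); s4 at I (7>5); s5 at I (7>4).
s4 is strictly dominated by s3 (I: 7>5, II: 8>4, III: 4>3, IV: 7>0, V: 5>0).
s5: dominated, since s2 does at least as well everywhere (I: 6>4, II: 6>2, III: 8>7, IV: 0>-4, V: 1>0).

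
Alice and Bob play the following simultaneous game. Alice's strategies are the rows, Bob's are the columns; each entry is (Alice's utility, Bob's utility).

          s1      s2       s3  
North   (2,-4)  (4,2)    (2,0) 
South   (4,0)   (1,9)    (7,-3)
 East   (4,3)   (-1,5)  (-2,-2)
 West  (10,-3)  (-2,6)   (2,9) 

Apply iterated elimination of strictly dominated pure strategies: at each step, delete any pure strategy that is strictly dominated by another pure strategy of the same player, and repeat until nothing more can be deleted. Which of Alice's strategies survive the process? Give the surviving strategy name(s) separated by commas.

North

For Bob, s2 strictly dominates s1 on the remaining rows (North: 2>-4, South: 9>0, East: 5>3, West: 6>-3); eliminate s1.
Row East is eliminated: North beats it against every remaining column (s2: 4>-1, s3: 2>-2).
Alice's strategy West is strictly dominated by South (s2: 1>-2, s3: 7>2) and is removed.
For Bob, s2 strictly dominates s3 on the remaining rows (North: 2>0, South: 9>-3); eliminate s3.
Alice's strategy South is strictly dominated by North (s2: 4>1) and is removed.
Among the remaining strategies, none is strictly dominated by another pure strategy of the same player, so the elimination stops.
Surviving strategies — Alice: {North}; Bob: {s2}.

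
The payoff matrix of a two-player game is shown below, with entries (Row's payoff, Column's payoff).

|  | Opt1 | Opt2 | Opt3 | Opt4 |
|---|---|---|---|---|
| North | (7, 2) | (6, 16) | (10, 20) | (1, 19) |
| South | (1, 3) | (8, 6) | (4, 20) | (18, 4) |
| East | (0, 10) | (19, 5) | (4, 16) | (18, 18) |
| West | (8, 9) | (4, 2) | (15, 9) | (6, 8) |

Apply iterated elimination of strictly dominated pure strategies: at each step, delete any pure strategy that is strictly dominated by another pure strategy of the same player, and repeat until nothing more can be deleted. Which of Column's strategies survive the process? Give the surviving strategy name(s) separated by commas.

Opt1, Opt3, Opt4

Column Opt2 is eliminated: Opt3 beats it against every remaining row (North: 20>16, South: 20>6, East: 16>5, West: 9>2).
Row North is eliminated: West beats it against every remaining column (Opt1: 8>7, Opt3: 15>10, Opt4: 6>1).
Among the remaining strategies, none is strictly dominated by another pure strategy of the same player, so the elimination stops.
Surviving strategies — Row: {South, East, West}; Column: {Opt1, Opt3, Opt4}.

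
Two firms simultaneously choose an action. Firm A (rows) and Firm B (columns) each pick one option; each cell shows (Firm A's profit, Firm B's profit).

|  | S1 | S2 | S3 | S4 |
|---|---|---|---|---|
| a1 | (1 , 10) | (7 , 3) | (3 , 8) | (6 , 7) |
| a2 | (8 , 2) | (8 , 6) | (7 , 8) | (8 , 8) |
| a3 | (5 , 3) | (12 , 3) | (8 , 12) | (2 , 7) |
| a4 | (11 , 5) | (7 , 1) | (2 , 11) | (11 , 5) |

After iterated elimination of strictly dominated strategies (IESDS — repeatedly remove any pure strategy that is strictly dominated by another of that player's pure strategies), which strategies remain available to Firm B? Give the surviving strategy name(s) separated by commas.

S3, S4

Firm A's strategy a1 is strictly dominated by a2 (S1: 8>1, S2: 8>7, S3: 7>3, S4: 8>6) and is removed.
Column S1 is eliminated: S3 beats it against every remaining row (a2: 8>2, a3: 12>3, a4: 11>5).
Column S2 is eliminated: S3 beats it against every remaining row (a2: 8>6, a3: 12>3, a4: 11>1).
Among the remaining strategies, none is strictly dominated by another pure strategy of the same player, so the elimination stops.
Surviving strategies — Firm A: {a2, a3, a4}; Firm B: {S3, S4}.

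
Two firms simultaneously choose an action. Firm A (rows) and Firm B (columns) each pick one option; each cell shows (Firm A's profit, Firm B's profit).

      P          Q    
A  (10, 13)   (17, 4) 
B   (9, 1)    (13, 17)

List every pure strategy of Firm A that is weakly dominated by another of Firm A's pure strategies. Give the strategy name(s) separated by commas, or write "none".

A: no other strategy beats it everywhere (B at P (10>9)).
B: dominated, since A does at least as well everywhere (P: 10>9, Q: 17>13).

B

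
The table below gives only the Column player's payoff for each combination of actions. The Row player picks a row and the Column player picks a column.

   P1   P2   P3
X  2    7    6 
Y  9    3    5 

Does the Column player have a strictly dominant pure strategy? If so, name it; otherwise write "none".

P1 fails to dominate P2 at X (2<7).
P2 fails to dominate P1 at Y (3<9).
P3 fails to dominate P1 at Y (5<9).
No single strategy dominates all the others.

none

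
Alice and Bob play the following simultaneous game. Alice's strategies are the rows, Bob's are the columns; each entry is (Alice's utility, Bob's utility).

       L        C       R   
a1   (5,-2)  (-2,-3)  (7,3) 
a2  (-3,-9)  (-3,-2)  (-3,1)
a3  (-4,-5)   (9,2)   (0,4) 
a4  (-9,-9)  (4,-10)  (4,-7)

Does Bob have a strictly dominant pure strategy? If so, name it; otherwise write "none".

R vs L: a1: 3>-2, a2: 1>-9, a3: 4>-5, a4: -7>-9.
R vs C: a1: 3>-3, a2: 1>-2, a3: 4>2, a4: -7>-10.
R strictly beats every other strategy against every opponent action, so it is strictly dominant.

R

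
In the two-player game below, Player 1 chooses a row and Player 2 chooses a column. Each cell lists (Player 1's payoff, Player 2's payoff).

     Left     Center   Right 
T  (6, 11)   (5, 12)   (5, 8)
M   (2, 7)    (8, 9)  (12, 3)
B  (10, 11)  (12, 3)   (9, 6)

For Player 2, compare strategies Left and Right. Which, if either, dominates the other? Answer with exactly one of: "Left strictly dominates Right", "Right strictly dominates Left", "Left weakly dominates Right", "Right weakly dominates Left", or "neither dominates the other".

Left strictly dominates Right

Left's payoffs vs Right's, by Player 1's action — T: 11>8, M: 7>3, B: 11>6.
Left gives a strictly higher payoff against each opponent action, so Left strictly dominates Right.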